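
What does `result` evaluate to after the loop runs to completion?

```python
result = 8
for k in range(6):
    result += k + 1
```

Let's trace through this code step by step.

Initialize: result = 8
Entering loop: for k in range(6):
After iteration 1: k = 0, result = 9
After iteration 2: k = 1, result = 11
After iteration 3: k = 2, result = 14
After iteration 4: k = 3, result = 18
After iteration 5: k = 4, result = 23
After iteration 6: k = 5, result = 29
Loop ends.

Final answer: 29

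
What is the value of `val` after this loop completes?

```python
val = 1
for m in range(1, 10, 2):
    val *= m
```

Let's trace through this code step by step.

Initialize: val = 1
Entering loop: for m in range(1, 10, 2):
After iteration 1: m = 1, val = 1
After iteration 2: m = 3, val = 3
After iteration 3: m = 5, val = 15
After iteration 4: m = 7, val = 105
After iteration 5: m = 9, val = 945
Loop ends.

Final answer: 945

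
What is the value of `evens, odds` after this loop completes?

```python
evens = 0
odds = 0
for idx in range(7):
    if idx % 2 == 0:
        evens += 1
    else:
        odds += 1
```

Let's trace through this code step by step.

Initialize: evens = 0
Initialize: odds = 0
Entering loop: for idx in range(7):
After iteration 1: idx = 0, evens = 1, odds = 0
After iteration 2: idx = 1, evens = 1, odds = 1
After iteration 3: idx = 2, evens = 2, odds = 1
After iteration 4: idx = 3, evens = 2, odds = 2
After iteration 5: idx = 4, evens = 3, odds = 2
After iteration 6: idx = 5, evens = 3, odds = 3
After iteration 7: idx = 6, evens = 4, odds = 3
Loop ends.

Final answer: 4, 3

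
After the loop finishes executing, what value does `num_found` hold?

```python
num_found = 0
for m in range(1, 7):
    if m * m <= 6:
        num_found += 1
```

Let's trace through this code step by step.

Initialize: num_found = 0
Entering loop: for m in range(1, 7):
After iteration 1: m = 1, num_found = 1
After iteration 2: m = 2, num_found = 2
After iteration 3: m = 3, num_found = 2
After iteration 4: m = 4, num_found = 2
After iteration 5: m = 5, num_found = 2
After iteration 6: m = 6, num_found = 2
Loop ends.

Final answer: 2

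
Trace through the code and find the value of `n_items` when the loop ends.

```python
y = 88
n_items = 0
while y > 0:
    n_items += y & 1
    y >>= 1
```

Let's trace through this code step by step.

Initialize: y = 88
Initialize: n_items = 0
Entering loop: while y > 0:
After iteration 1: y = 44, n_items = 0
After iteration 2: y = 22, n_items = 0
After iteration 3: y = 11, n_items = 0
After iteration 4: y = 5, n_items = 1
After iteration 5: y = 2, n_items = 2
After iteration 6: y = 1, n_items = 2
After iteration 7: y = 0, n_items = 3
Loop ends.

Final answer: 3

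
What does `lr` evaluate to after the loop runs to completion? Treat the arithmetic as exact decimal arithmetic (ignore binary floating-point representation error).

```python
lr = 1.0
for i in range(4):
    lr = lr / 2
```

Let's trace through this code step by step.

Initialize: lr = 1.0
Entering loop: for i in range(4):
After iteration 1: i = 0, lr = 0.5
After iteration 2: i = 1, lr = 0.25
After iteration 3: i = 2, lr = 0.125
After iteration 4: i = 3, lr = 0.0625
Loop ends.

Final answer: 0.0625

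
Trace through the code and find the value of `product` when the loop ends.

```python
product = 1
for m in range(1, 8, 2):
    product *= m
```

Let's trace through this code step by step.

Initialize: product = 1
Entering loop: for m in range(1, 8, 2):
After iteration 1: m = 1, product = 1
After iteration 2: m = 3, product = 3
After iteration 3: m = 5, product = 15
After iteration 4: m = 7, product = 105
Loop ends.

Final answer: 105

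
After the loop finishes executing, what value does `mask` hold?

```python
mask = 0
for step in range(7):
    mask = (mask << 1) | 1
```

Let's trace through this code step by step.

Initialize: mask = 0
Entering loop: for step in range(7):
After iteration 1: step = 0, mask = 1
After iteration 2: step = 1, mask = 3
After iteration 3: step = 2, mask = 7
After iteration 4: step = 3, mask = 15
After iteration 5: step = 4, mask = 31
After iteration 6: step = 5, mask = 63
After iteration 7: step = 6, mask = 127
Loop ends.

Final answer: 127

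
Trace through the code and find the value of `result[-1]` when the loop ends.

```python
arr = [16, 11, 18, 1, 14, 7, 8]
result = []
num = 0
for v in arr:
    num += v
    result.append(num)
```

Let's trace through this code step by step.

Initialize: arr = [16, 11, 18, 1, 14, 7, 8]
Initialize: result = []
Initialize: num = 0
Entering loop: for v in arr:
After iteration 1: v = 16, result = [16], num = 16
After iteration 2: v = 11, result = [16, 27], num = 27
After iteration 3: v = 18, result = [16, 27, 45], num = 45
After iteration 4: v = 1, result = [16, 27, 45, 46], num = 46
After iteration 5: v = 14, result = [16, 27, 45, 46, 60], num = 60
After iteration 6: v = 7, result = [16, 27, 45, 46, 60, 67], num = 67
After iteration 7: v = 8, result = [16, 27, 45, 46, 60, 67, 75], num = 75
Loop ends.
result[-1] = 75

Final answer: 75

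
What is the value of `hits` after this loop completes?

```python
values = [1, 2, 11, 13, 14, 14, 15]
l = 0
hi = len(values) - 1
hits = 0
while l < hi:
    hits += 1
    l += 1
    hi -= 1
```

Let's trace through this code step by step.

Initialize: values = [1, 2, 11, 13, 14, 14, 15]
Initialize: l = 0
Initialize: hi = 6
Initialize: hits = 0
Entering loop: while l < hi:
After iteration 1: l = 1, hi = 5, hits = 1
After iteration 2: l = 2, hi = 4, hits = 2
After iteration 3: l = 3, hi = 3, hits = 3
Loop ends.

Final answer: 3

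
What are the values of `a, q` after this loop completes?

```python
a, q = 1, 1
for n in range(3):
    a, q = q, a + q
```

Let's trace through this code step by step.

Initialize: a = 1
Initialize: q = 1
Entering loop: for n in range(3):
After iteration 1: n = 0, a = 1, q = 2
After iteration 2: n = 1, a = 2, q = 3
After iteration 3: n = 2, a = 3, q = 5
Loop ends.

Final answer: 3, 5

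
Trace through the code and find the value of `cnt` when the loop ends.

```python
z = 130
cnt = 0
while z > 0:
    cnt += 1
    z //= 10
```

Let's trace through this code step by step.

Initialize: z = 130
Initialize: cnt = 0
Entering loop: while z > 0:
After iteration 1: z = 13, cnt = 1
After iteration 2: z = 1, cnt = 2
After iteration 3: z = 0, cnt = 3
Loop ends.

Final answer: 3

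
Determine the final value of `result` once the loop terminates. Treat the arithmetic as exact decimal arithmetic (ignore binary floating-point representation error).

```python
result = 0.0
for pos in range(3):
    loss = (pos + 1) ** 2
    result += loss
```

Let's trace through this code step by step.

Initialize: result = 0.0
Entering loop: for pos in range(3):
After iteration 1: pos = 0, result = 1.0, loss = 1
After iteration 2: pos = 1, result = 5.0, loss = 4
After iteration 3: pos = 2, result = 14.0, loss = 9
Loop ends.

Final answer: 14.0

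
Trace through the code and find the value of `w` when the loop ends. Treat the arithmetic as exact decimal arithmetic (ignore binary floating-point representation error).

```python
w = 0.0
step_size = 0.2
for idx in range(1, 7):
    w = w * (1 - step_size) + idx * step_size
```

Let's trace through this code step by step.

Initialize: w = 0.0
Initialize: step_size = 0.2
Entering loop: for idx in range(1, 7):
After iteration 1: idx = 1, w = 0.2
After iteration 2: idx = 2, w = 0.56
After iteration 3: idx = 3, w = 1.048
After iteration 4: idx = 4, w = 1.6384
After iteration 5: idx = 5, w = 2.31072
After iteration 6: idx = 6, w = 3.048576
Loop ends.

Final answer: 3.048576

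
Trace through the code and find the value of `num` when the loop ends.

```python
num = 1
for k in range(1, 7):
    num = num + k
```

Let's trace through this code step by step.

Initialize: num = 1
Entering loop: for k in range(1, 7):
After iteration 1: k = 1, num = 2
After iteration 2: k = 2, num = 4
After iteration 3: k = 3, num = 7
After iteration 4: k = 4, num = 11
After iteration 5: k = 5, num = 16
After iteration 6: k = 6, num = 22
Loop ends.

Final answer: 22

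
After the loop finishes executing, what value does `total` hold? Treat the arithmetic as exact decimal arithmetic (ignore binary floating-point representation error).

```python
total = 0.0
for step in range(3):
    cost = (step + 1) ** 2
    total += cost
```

Let's trace through this code step by step.

Initialize: total = 0.0
Entering loop: for step in range(3):
After iteration 1: step = 0, total = 1.0, cost = 1
After iteration 2: step = 1, total = 5.0, cost = 4
After iteration 3: step = 2, total = 14.0, cost = 9
Loop ends.

Final answer: 14.0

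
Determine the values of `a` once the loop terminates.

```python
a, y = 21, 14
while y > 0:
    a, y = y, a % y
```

Let's trace through this code step by step.

Initialize: a = 21
Initialize: y = 14
Entering loop: while y > 0:
After iteration 1: a = 14, y = 7
After iteration 2: a = 7, y = 0
Loop ends.

Final answer: 7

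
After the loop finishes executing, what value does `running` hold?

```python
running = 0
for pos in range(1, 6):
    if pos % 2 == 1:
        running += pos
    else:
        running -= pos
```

Let's trace through this code step by step.

Initialize: running = 0
Entering loop: for pos in range(1, 6):
After iteration 1: pos = 1, running = 1
After iteration 2: pos = 2, running = -1
After iteration 3: pos = 3, running = 2
After iteration 4: pos = 4, running = -2
After iteration 5: pos = 5, running = 3
Loop ends.

Final answer: 3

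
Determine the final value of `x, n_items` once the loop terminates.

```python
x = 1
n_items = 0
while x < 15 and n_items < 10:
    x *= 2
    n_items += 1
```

Let's trace through this code step by step.

Initialize: x = 1
Initialize: n_items = 0
Entering loop: while x < 15 and n_items < 10:
After iteration 1: x = 2, n_items = 1
After iteration 2: x = 4, n_items = 2
After iteration 3: x = 8, n_items = 3
After iteration 4: x = 16, n_items = 4
Loop ends.

Final answer: 16, 4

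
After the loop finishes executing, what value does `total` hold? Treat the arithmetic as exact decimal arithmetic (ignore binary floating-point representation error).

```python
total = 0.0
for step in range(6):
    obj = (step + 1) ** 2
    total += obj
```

Let's trace through this code step by step.

Initialize: total = 0.0
Entering loop: for step in range(6):
After iteration 1: step = 0, total = 1.0, obj = 1
After iteration 2: step = 1, total = 5.0, obj = 4
After iteration 3: step = 2, total = 14.0, obj = 9
After iteration 4: step = 3, total = 30.0, obj = 16
After iteration 5: step = 4, total = 55.0, obj = 25
After iteration 6: step = 5, total = 91.0, obj = 36
Loop ends.

Final answer: 91.0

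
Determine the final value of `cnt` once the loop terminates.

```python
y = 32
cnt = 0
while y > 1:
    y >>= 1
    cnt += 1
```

Let's trace through this code step by step.

Initialize: y = 32
Initialize: cnt = 0
Entering loop: while y > 1:
After iteration 1: y = 16, cnt = 1
After iteration 2: y = 8, cnt = 2
After iteration 3: y = 4, cnt = 3
After iteration 4: y = 2, cnt = 4
After iteration 5: y = 1, cnt = 5
Loop ends.

Final answer: 5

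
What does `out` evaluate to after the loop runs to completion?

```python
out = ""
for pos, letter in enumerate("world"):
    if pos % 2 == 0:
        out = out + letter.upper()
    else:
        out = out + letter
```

Let's trace through this code step by step.

Initialize: out = ''
Entering loop: for pos, letter in enumerate("world"):
After iteration 1: pos = 0, letter = 'w', out = 'W'
After iteration 2: pos = 1, letter = 'o', out = 'Wo'
After iteration 3: pos = 2, letter = 'r', out = 'WoR'
After iteration 4: pos = 3, letter = 'l', out = 'WoRl'
After iteration 5: pos = 4, letter = 'd', out = 'WoRlD'
Loop ends.

Final answer: 'WoRlD'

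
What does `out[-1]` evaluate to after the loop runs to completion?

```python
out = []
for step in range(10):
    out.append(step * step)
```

Let's trace through this code step by step.

Initialize: out = []
Entering loop: for step in range(10):
After iteration 1: step = 0, out = [0]
After iteration 2: step = 1, out = [0, 1]
After iteration 3: step = 2, out = [0, 1, 4]
After iteration 4: step = 3, out = [0, 1, 4, 9]
After iteration 5: step = 4, out = [0, 1, 4, 9, 16]
After iteration 6: step = 5, out = [0, 1, 4, 9, 16, 25]
After iteration 7: step = 6, out = [0, 1, 4, 9, 16, 25, 36]
After iteration 8: step = 7, out = [0, 1, 4, 9, 16, 25, 36, 49]
After iteration 9: step = 8, out = [0, 1, 4, 9, 16, 25, 36, 49, 64]
After iteration 10: step = 9, out = [0, 1, 4, 9, 16, 25, 36, 49, 64, 81]
Loop ends.
out[-1] = 81

Final answer: 81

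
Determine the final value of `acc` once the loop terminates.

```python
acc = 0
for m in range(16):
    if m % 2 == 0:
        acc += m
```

Let's trace through this code step by step.

Initialize: acc = 0
Entering loop: for m in range(16):
After iteration 1: m = 0, acc = 0
After iteration 2: m = 1, acc = 0
After iteration 3: m = 2, acc = 2
After iteration 4: m = 3, acc = 2
After iteration 5: m = 4, acc = 6
After iteration 6: m = 5, acc = 6
After iteration 7: m = 6, acc = 12
After iteration 8: m = 7, acc = 12
After iteration 9: m = 8, acc = 20
After iteration 10: m = 9, acc = 20
After iteration 11: m = 10, acc = 30
After iteration 12: m = 11, acc = 30
After iteration 13: m = 12, acc = 42
After iteration 14: m = 13, acc = 42
After iteration 15: m = 14, acc = 56
After iteration 16: m = 15, acc = 56
Loop ends.

Final answer: 56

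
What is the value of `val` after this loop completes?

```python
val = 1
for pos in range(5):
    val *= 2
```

Let's trace through this code step by step.

Initialize: val = 1
Entering loop: for pos in range(5):
After iteration 1: pos = 0, val = 2
After iteration 2: pos = 1, val = 4
After iteration 3: pos = 2, val = 8
After iteration 4: pos = 3, val = 16
After iteration 5: pos = 4, val = 32
Loop ends.

Final answer: 32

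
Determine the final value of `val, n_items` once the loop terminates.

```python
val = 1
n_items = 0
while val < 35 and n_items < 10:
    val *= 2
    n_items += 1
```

Let's trace through this code step by step.

Initialize: val = 1
Initialize: n_items = 0
Entering loop: while val < 35 and n_items < 10:
After iteration 1: val = 2, n_items = 1
After iteration 2: val = 4, n_items = 2
After iteration 3: val = 8, n_items = 3
After iteration 4: val = 16, n_items = 4
After iteration 5: val = 32, n_items = 5
After iteration 6: val = 64, n_items = 6
Loop ends.

Final answer: 64, 6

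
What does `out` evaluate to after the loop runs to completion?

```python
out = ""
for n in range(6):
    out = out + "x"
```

Let's trace through this code step by step.

Initialize: out = ''
Entering loop: for n in range(6):
After iteration 1: n = 0, out = 'x'
After iteration 2: n = 1, out = 'xx'
After iteration 3: n = 2, out = 'xxx'
After iteration 4: n = 3, out = 'xxxx'
After iteration 5: n = 4, out = 'xxxxx'
After iteration 6: n = 5, out = 'xxxxxx'
Loop ends.

Final answer: 'xxxxxx'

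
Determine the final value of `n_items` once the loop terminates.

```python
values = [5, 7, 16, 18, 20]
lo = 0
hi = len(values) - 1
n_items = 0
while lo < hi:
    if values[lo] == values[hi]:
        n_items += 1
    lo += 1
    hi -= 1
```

Let's trace through this code step by step.

Initialize: values = [5, 7, 16, 18, 20]
Initialize: lo = 0
Initialize: hi = 4
Initialize: n_items = 0
Entering loop: while lo < hi:
After iteration 1: lo = 1, hi = 3, n_items = 0
After iteration 2: lo = 2, hi = 2, n_items = 0
Loop ends.

Final answer: 0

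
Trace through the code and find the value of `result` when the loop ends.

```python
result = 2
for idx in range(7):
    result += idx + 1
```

Let's trace through this code step by step.

Initialize: result = 2
Entering loop: for idx in range(7):
After iteration 1: idx = 0, result = 3
After iteration 2: idx = 1, result = 5
After iteration 3: idx = 2, result = 8
After iteration 4: idx = 3, result = 12
After iteration 5: idx = 4, result = 17
After iteration 6: idx = 5, result = 23
After iteration 7: idx = 6, result = 30
Loop ends.

Final answer: 30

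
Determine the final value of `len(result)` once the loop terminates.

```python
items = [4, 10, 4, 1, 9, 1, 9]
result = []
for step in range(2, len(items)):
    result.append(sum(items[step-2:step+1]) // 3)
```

Let's trace through this code step by step.

Initialize: items = [4, 10, 4, 1, 9, 1, 9]
Initialize: result = []
Entering loop: for step in range(2, len(items)):
After iteration 1: step = 2, result = [6]
After iteration 2: step = 3, result = [6, 5]
After iteration 3: step = 4, result = [6, 5, 4]
After iteration 4: step = 5, result = [6, 5, 4, 3]
After iteration 5: step = 6, result = [6, 5, 4, 3, 6]
Loop ends.
len(result) = 5

Final answer: 5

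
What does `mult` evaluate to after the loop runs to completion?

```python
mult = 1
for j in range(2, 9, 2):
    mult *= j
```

Let's trace through this code step by step.

Initialize: mult = 1
Entering loop: for j in range(2, 9, 2):
After iteration 1: j = 2, mult = 2
After iteration 2: j = 4, mult = 8
After iteration 3: j = 6, mult = 48
After iteration 4: j = 8, mult = 384
Loop ends.

Final answer: 384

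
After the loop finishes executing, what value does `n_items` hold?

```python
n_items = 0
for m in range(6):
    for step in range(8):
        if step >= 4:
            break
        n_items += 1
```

Let's trace through this code step by step.

Initialize: n_items = 0
Entering loop: for m in range(6):
After iteration 1: m = 0, n_items = 4
After iteration 2: m = 1, n_items = 8
After iteration 3: m = 2, n_items = 12
After iteration 4: m = 3, n_items = 16
After iteration 5: m = 4, n_items = 20
After iteration 6: m = 5, n_items = 24
Loop ends.

Final answer: 24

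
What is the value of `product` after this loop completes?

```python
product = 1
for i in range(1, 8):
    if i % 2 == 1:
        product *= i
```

Let's trace through this code step by step.

Initialize: product = 1
Entering loop: for i in range(1, 8):
After iteration 1: i = 1, product = 1
After iteration 2: i = 2, product = 1
After iteration 3: i = 3, product = 3
After iteration 4: i = 4, product = 3
After iteration 5: i = 5, product = 15
After iteration 6: i = 6, product = 15
After iteration 7: i = 7, product = 105
Loop ends.

Final answer: 105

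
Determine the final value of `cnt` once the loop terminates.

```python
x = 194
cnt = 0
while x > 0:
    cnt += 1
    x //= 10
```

Let's trace through this code step by step.

Initialize: x = 194
Initialize: cnt = 0
Entering loop: while x > 0:
After iteration 1: x = 19, cnt = 1
After iteration 2: x = 1, cnt = 2
After iteration 3: x = 0, cnt = 3
Loop ends.

Final answer: 3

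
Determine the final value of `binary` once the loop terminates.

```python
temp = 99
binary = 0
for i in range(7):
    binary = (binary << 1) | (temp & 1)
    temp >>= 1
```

Let's trace through this code step by step.

Initialize: temp = 99
Initialize: binary = 0
Entering loop: for i in range(7):
After iteration 1: i = 0, temp = 49, binary = 1
After iteration 2: i = 1, temp = 24, binary = 3
After iteration 3: i = 2, temp = 12, binary = 6
After iteration 4: i = 3, temp = 6, binary = 12
After iteration 5: i = 4, temp = 3, binary = 24
After iteration 6: i = 5, temp = 1, binary = 49
After iteration 7: i = 6, temp = 0, binary = 99
Loop ends.

Final answer: 99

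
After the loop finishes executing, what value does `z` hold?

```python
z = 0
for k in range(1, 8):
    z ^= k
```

Let's trace through this code step by step.

Initialize: z = 0
Entering loop: for k in range(1, 8):
After iteration 1: k = 1, z = 1
After iteration 2: k = 2, z = 3
After iteration 3: k = 3, z = 0
After iteration 4: k = 4, z = 4
After iteration 5: k = 5, z = 1
After iteration 6: k = 6, z = 7
After iteration 7: k = 7, z = 0
Loop ends.

Final answer: 0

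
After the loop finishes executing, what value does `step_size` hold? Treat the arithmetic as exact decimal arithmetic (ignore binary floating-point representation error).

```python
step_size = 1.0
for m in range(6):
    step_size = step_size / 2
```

Let's trace through this code step by step.

Initialize: step_size = 1.0
Entering loop: for m in range(6):
After iteration 1: m = 0, step_size = 0.5
After iteration 2: m = 1, step_size = 0.25
After iteration 3: m = 2, step_size = 0.125
After iteration 4: m = 3, step_size = 0.0625
After iteration 5: m = 4, step_size = 0.03125
After iteration 6: m = 5, step_size = 0.015625
Loop ends.

Final answer: 0.015625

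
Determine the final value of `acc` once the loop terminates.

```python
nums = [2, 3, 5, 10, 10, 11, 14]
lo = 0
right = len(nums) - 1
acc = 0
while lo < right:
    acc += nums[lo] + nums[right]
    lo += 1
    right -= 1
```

Let's trace through this code step by step.

Initialize: nums = [2, 3, 5, 10, 10, 11, 14]
Initialize: lo = 0
Initialize: right = 6
Initialize: acc = 0
Entering loop: while lo < right:
After iteration 1: lo = 1, right = 5, acc = 16
After iteration 2: lo = 2, right = 4, acc = 30
After iteration 3: lo = 3, right = 3, acc = 45
Loop ends.

Final answer: 45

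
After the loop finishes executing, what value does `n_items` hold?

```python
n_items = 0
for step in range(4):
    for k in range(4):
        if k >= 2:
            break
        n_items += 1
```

Let's trace through this code step by step.

Initialize: n_items = 0
Entering loop: for step in range(4):
After iteration 1: step = 0, n_items = 2
After iteration 2: step = 1, n_items = 4
After iteration 3: step = 2, n_items = 6
After iteration 4: step = 3, n_items = 8
Loop ends.

Final answer: 8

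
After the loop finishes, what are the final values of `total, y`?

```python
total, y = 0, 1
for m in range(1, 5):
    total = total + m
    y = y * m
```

Let's trace through this code step by step.

Initialize: total = 0
Initialize: y = 1
Entering loop: for m in range(1, 5):
After iteration 1: m = 1, total = 1, y = 1
After iteration 2: m = 2, total = 3, y = 2
After iteration 3: m = 3, total = 6, y = 6
After iteration 4: m = 4, total = 10, y = 24
Loop ends.

Final answer: 10, 24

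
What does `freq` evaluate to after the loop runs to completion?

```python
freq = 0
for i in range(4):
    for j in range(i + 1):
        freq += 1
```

Let's trace through this code step by step.

Initialize: freq = 0
Entering loop: for i in range(4):
After iteration 1: i = 0, freq = 1, j = 0
After iteration 2: i = 1, freq = 3, j = 1
After iteration 3: i = 2, freq = 6, j = 2
After iteration 4: i = 3, freq = 10, j = 3
Loop ends.

Final answer: 10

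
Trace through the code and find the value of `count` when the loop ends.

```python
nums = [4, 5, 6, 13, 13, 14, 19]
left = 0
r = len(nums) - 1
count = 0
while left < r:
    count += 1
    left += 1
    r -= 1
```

Let's trace through this code step by step.

Initialize: nums = [4, 5, 6, 13, 13, 14, 19]
Initialize: left = 0
Initialize: r = 6
Initialize: count = 0
Entering loop: while left < r:
After iteration 1: left = 1, r = 5, count = 1
After iteration 2: left = 2, r = 4, count = 2
After iteration 3: left = 3, r = 3, count = 3
Loop ends.

Final answer: 3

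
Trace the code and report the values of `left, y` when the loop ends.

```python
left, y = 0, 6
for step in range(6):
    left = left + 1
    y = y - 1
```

Let's trace through this code step by step.

Initialize: left = 0
Initialize: y = 6
Entering loop: for step in range(6):
After iteration 1: step = 0, left = 1, y = 5
After iteration 2: step = 1, left = 2, y = 4
After iteration 3: step = 2, left = 3, y = 3
After iteration 4: step = 3, left = 4, y = 2
After iteration 5: step = 4, left = 5, y = 1
After iteration 6: step = 5, left = 6, y = 0
Loop ends.

Final answer: 6, 0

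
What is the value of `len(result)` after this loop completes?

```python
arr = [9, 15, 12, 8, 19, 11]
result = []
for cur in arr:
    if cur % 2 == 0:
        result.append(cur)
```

Let's trace through this code step by step.

Initialize: arr = [9, 15, 12, 8, 19, 11]
Initialize: result = []
Entering loop: for cur in arr:
After iteration 1: cur = 9, result = []
After iteration 2: cur = 15, result = []
After iteration 3: cur = 12, result = [12]
After iteration 4: cur = 8, result = [12, 8]
After iteration 5: cur = 19, result = [12, 8]
After iteration 6: cur = 11, result = [12, 8]
Loop ends.
len(result) = 2

Final answer: 2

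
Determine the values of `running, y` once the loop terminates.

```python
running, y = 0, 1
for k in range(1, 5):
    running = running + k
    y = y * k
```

Let's trace through this code step by step.

Initialize: running = 0
Initialize: y = 1
Entering loop: for k in range(1, 5):
After iteration 1: k = 1, running = 1, y = 1
After iteration 2: k = 2, running = 3, y = 2
After iteration 3: k = 3, running = 6, y = 6
After iteration 4: k = 4, running = 10, y = 24
Loop ends.

Final answer: 10, 24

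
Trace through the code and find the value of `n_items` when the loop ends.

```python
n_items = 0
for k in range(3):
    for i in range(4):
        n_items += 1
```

Let's trace through this code step by step.

Initialize: n_items = 0
Entering loop: for k in range(3):
After iteration 1: k = 0, n_items = 4
After iteration 2: k = 1, n_items = 8
After iteration 3: k = 2, n_items = 12
Loop ends.

Final answer: 12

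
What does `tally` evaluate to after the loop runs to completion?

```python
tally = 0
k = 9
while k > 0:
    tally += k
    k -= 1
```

Let's trace through this code step by step.

Initialize: tally = 0
Initialize: k = 9
Entering loop: while k > 0:
After iteration 1: tally = 9, k = 8
After iteration 2: tally = 17, k = 7
After iteration 3: tally = 24, k = 6
After iteration 4: tally = 30, k = 5
After iteration 5: tally = 35, k = 4
After iteration 6: tally = 39, k = 3
After iteration 7: tally = 42, k = 2
After iteration 8: tally = 44, k = 1
After iteration 9: tally = 45, k = 0
Loop ends.

Final answer: 45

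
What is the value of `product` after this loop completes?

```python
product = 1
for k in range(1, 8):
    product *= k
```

Let's trace through this code step by step.

Initialize: product = 1
Entering loop: for k in range(1, 8):
After iteration 1: k = 1, product = 1
After iteration 2: k = 2, product = 2
After iteration 3: k = 3, product = 6
After iteration 4: k = 4, product = 24
After iteration 5: k = 5, product = 120
After iteration 6: k = 6, product = 720
After iteration 7: k = 7, product = 5040
Loop ends.

Final answer: 5040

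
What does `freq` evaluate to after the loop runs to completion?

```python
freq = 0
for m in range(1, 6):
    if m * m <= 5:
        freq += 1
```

Let's trace through this code step by step.

Initialize: freq = 0
Entering loop: for m in range(1, 6):
After iteration 1: m = 1, freq = 1
After iteration 2: m = 2, freq = 2
After iteration 3: m = 3, freq = 2
After iteration 4: m = 4, freq = 2
After iteration 5: m = 5, freq = 2
Loop ends.

Final answer: 2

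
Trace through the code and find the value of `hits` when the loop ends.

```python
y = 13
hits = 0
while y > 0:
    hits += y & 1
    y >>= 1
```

Let's trace through this code step by step.

Initialize: y = 13
Initialize: hits = 0
Entering loop: while y > 0:
After iteration 1: y = 6, hits = 1
After iteration 2: y = 3, hits = 1
After iteration 3: y = 1, hits = 2
After iteration 4: y = 0, hits = 3
Loop ends.

Final answer: 3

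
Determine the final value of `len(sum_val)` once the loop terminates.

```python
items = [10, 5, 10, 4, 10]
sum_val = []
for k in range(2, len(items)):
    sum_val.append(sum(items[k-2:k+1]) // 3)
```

Let's trace through this code step by step.

Initialize: items = [10, 5, 10, 4, 10]
Initialize: sum_val = []
Entering loop: for k in range(2, len(items)):
After iteration 1: k = 2, sum_val = [8]
After iteration 2: k = 3, sum_val = [8, 6]
After iteration 3: k = 4, sum_val = [8, 6, 8]
Loop ends.
len(sum_val) = 3

Final answer: 3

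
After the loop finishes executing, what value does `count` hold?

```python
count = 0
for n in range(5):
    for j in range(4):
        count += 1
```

Let's trace through this code step by step.

Initialize: count = 0
Entering loop: for n in range(5):
After iteration 1: n = 0, count = 4
After iteration 2: n = 1, count = 8
After iteration 3: n = 2, count = 12
After iteration 4: n = 3, count = 16
After iteration 5: n = 4, count = 20
Loop ends.

Final answer: 20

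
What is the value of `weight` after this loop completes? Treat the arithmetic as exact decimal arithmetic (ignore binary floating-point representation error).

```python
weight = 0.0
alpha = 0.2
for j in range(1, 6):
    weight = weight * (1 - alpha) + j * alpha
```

Let's trace through this code step by step.

Initialize: weight = 0.0
Initialize: alpha = 0.2
Entering loop: for j in range(1, 6):
After iteration 1: j = 1, weight = 0.2
After iteration 2: j = 2, weight = 0.56
After iteration 3: j = 3, weight = 1.048
After iteration 4: j = 4, weight = 1.6384
After iteration 5: j = 5, weight = 2.31072
Loop ends.

Final answer: 2.31072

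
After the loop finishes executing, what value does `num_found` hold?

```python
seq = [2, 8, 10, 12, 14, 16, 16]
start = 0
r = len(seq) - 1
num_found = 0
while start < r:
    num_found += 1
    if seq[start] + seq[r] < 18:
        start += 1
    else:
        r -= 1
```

Let's trace through this code step by step.

Initialize: seq = [2, 8, 10, 12, 14, 16, 16]
Initialize: start = 0
Initialize: r = 6
Initialize: num_found = 0
Entering loop: while start < r:
After iteration 1: start = 0, r = 5, num_found = 1
After iteration 2: start = 0, r = 4, num_found = 2
After iteration 3: start = 1, r = 4, num_found = 3
After iteration 4: start = 1, r = 3, num_found = 4
After iteration 5: start = 1, r = 2, num_found = 5
After iteration 6: start = 1, r = 1, num_found = 6
Loop ends.

Final answer: 6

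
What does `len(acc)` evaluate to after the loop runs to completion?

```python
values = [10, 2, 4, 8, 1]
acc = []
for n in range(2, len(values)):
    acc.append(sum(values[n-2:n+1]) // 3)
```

Let's trace through this code step by step.

Initialize: values = [10, 2, 4, 8, 1]
Initialize: acc = []
Entering loop: for n in range(2, len(values)):
After iteration 1: n = 2, acc = [5]
After iteration 2: n = 3, acc = [5, 4]
After iteration 3: n = 4, acc = [5, 4, 4]
Loop ends.
len(acc) = 3

Final answer: 3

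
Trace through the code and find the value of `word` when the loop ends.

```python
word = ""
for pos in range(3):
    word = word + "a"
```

Let's trace through this code step by step.

Initialize: word = ''
Entering loop: for pos in range(3):
After iteration 1: pos = 0, word = 'a'
After iteration 2: pos = 1, word = 'aa'
After iteration 3: pos = 2, word = 'aaa'
Loop ends.

Final answer: 'aaa'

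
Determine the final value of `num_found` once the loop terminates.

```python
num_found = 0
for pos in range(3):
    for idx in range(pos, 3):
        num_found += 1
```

Let's trace through this code step by step.

Initialize: num_found = 0
Entering loop: for pos in range(3):
After iteration 1: pos = 0, num_found = 3
After iteration 2: pos = 1, num_found = 5
After iteration 3: pos = 2, num_found = 6
Loop ends.

Final answer: 6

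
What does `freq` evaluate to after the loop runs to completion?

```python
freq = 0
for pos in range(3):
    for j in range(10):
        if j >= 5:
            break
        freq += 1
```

Let's trace through this code step by step.

Initialize: freq = 0
Entering loop: for pos in range(3):
After iteration 1: pos = 0, freq = 5
After iteration 2: pos = 1, freq = 10
After iteration 3: pos = 2, freq = 15
Loop ends.

Final answer: 15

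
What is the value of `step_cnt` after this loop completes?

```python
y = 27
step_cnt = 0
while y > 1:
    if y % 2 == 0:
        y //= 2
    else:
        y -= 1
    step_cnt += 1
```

Let's trace through this code step by step.

Initialize: y = 27
Initialize: step_cnt = 0
Entering loop: while y > 1:
After iteration 1: y = 26, step_cnt = 1
After iteration 2: y = 13, step_cnt = 2
After iteration 3: y = 12, step_cnt = 3
After iteration 4: y = 6, step_cnt = 4
After iteration 5: y = 3, step_cnt = 5
After iteration 6: y = 2, step_cnt = 6
After iteration 7: y = 1, step_cnt = 7
Loop ends.

Final answer: 7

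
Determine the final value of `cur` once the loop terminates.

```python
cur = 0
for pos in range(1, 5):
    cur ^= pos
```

Let's trace through this code step by step.

Initialize: cur = 0
Entering loop: for pos in range(1, 5):
After iteration 1: pos = 1, cur = 1
After iteration 2: pos = 2, cur = 3
After iteration 3: pos = 3, cur = 0
After iteration 4: pos = 4, cur = 4
Loop ends.

Final answer: 4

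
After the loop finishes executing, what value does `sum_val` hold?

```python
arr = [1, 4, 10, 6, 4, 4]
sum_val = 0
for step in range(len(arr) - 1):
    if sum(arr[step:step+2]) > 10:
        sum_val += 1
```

Let's trace through this code step by step.

Initialize: arr = [1, 4, 10, 6, 4, 4]
Initialize: sum_val = 0
Entering loop: for step in range(len(arr) - 1):
After iteration 1: step = 0, sum_val = 0
After iteration 2: step = 1, sum_val = 1
After iteration 3: step = 2, sum_val = 2
After iteration 4: step = 3, sum_val = 2
After iteration 5: step = 4, sum_val = 2
Loop ends.

Final answer: 2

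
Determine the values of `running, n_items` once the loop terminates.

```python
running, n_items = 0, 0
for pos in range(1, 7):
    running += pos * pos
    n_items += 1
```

Let's trace through this code step by step.

Initialize: running = 0
Initialize: n_items = 0
Entering loop: for pos in range(1, 7):
After iteration 1: pos = 1, running = 1, n_items = 1
After iteration 2: pos = 2, running = 5, n_items = 2
After iteration 3: pos = 3, running = 14, n_items = 3
After iteration 4: pos = 4, running = 30, n_items = 4
After iteration 5: pos = 5, running = 55, n_items = 5
After iteration 6: pos = 6, running = 91, n_items = 6
Loop ends.

Final answer: 91, 6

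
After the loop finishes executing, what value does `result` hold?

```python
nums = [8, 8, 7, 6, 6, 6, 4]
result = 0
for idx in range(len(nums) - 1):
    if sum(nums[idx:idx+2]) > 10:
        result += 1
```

Let's trace through this code step by step.

Initialize: nums = [8, 8, 7, 6, 6, 6, 4]
Initialize: result = 0
Entering loop: for idx in range(len(nums) - 1):
After iteration 1: idx = 0, result = 1
After iteration 2: idx = 1, result = 2
After iteration 3: idx = 2, result = 3
After iteration 4: idx = 3, result = 4
After iteration 5: idx = 4, result = 5
After iteration 6: idx = 5, result = 5
Loop ends.

Final answer: 5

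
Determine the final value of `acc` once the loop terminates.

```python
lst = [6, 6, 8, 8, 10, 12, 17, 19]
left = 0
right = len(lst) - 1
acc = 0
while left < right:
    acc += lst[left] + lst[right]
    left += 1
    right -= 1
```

Let's trace through this code step by step.

Initialize: lst = [6, 6, 8, 8, 10, 12, 17, 19]
Initialize: left = 0
Initialize: right = 7
Initialize: acc = 0
Entering loop: while left < right:
After iteration 1: left = 1, right = 6, acc = 25
After iteration 2: left = 2, right = 5, acc = 48
After iteration 3: left = 3, right = 4, acc = 68
After iteration 4: left = 4, right = 3, acc = 86
Loop ends.

Final answer: 86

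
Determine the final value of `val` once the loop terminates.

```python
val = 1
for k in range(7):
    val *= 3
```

Let's trace through this code step by step.

Initialize: val = 1
Entering loop: for k in range(7):
After iteration 1: k = 0, val = 3
After iteration 2: k = 1, val = 9
After iteration 3: k = 2, val = 27
After iteration 4: k = 3, val = 81
After iteration 5: k = 4, val = 243
After iteration 6: k = 5, val = 729
After iteration 7: k = 6, val = 2187
Loop ends.

Final answer: 2187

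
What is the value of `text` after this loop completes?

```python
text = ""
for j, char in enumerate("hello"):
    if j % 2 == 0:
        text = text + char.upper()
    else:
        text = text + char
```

Let's trace through this code step by step.

Initialize: text = ''
Entering loop: for j, char in enumerate("hello"):
After iteration 1: j = 0, char = 'h', text = 'H'
After iteration 2: j = 1, char = 'e', text = 'He'
After iteration 3: j = 2, char = 'l', text = 'HeL'
After iteration 4: j = 3, char = 'l', text = 'HeLl'
After iteration 5: j = 4, char = 'o', text = 'HeLlO'
Loop ends.

Final answer: 'HeLlO'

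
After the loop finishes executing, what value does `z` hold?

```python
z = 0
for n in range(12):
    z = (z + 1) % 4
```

Let's trace through this code step by step.

Initialize: z = 0
Entering loop: for n in range(12):
After iteration 1: n = 0, z = 1
After iteration 2: n = 1, z = 2
After iteration 3: n = 2, z = 3
After iteration 4: n = 3, z = 0
After iteration 5: n = 4, z = 1
After iteration 6: n = 5, z = 2
After iteration 7: n = 6, z = 3
After iteration 8: n = 7, z = 0
After iteration 9: n = 8, z = 1
After iteration 10: n = 9, z = 2
After iteration 11: n = 10, z = 3
After iteration 12: n = 11, z = 0
Loop ends.

Final answer: 0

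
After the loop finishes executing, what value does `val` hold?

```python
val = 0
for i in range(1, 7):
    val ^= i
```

Let's trace through this code step by step.

Initialize: val = 0
Entering loop: for i in range(1, 7):
After iteration 1: i = 1, val = 1
After iteration 2: i = 2, val = 3
After iteration 3: i = 3, val = 0
After iteration 4: i = 4, val = 4
After iteration 5: i = 5, val = 1
After iteration 6: i = 6, val = 7
Loop ends.

Final answer: 7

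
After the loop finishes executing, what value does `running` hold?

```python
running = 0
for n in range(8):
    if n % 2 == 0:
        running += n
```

Let's trace through this code step by step.

Initialize: running = 0
Entering loop: for n in range(8):
After iteration 1: n = 0, running = 0
After iteration 2: n = 1, running = 0
After iteration 3: n = 2, running = 2
After iteration 4: n = 3, running = 2
After iteration 5: n = 4, running = 6
After iteration 6: n = 5, running = 6
After iteration 7: n = 6, running = 12
After iteration 8: n = 7, running = 12
Loop ends.

Final answer: 12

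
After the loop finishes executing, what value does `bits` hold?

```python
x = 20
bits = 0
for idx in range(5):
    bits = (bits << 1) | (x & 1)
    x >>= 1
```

Let's trace through this code step by step.

Initialize: x = 20
Initialize: bits = 0
Entering loop: for idx in range(5):
After iteration 1: idx = 0, x = 10, bits = 0
After iteration 2: idx = 1, x = 5, bits = 0
After iteration 3: idx = 2, x = 2, bits = 1
After iteration 4: idx = 3, x = 1, bits = 2
After iteration 5: idx = 4, x = 0, bits = 5
Loop ends.

Final answer: 5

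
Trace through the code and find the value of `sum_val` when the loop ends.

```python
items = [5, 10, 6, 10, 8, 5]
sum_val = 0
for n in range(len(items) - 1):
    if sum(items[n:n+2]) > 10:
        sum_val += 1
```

Let's trace through this code step by step.

Initialize: items = [5, 10, 6, 10, 8, 5]
Initialize: sum_val = 0
Entering loop: for n in range(len(items) - 1):
After iteration 1: n = 0, sum_val = 1
After iteration 2: n = 1, sum_val = 2
After iteration 3: n = 2, sum_val = 3
After iteration 4: n = 3, sum_val = 4
After iteration 5: n = 4, sum_val = 5
Loop ends.

Final answer: 5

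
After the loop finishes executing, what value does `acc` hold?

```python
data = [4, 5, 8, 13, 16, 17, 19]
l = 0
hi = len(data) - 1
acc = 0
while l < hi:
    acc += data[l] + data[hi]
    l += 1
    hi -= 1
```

Let's trace through this code step by step.

Initialize: data = [4, 5, 8, 13, 16, 17, 19]
Initialize: l = 0
Initialize: hi = 6
Initialize: acc = 0
Entering loop: while l < hi:
After iteration 1: l = 1, hi = 5, acc = 23
After iteration 2: l = 2, hi = 4, acc = 45
After iteration 3: l = 3, hi = 3, acc = 69
Loop ends.

Final answer: 69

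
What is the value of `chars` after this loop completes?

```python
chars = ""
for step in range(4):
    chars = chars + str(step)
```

Let's trace through this code step by step.

Initialize: chars = ''
Entering loop: for step in range(4):
After iteration 1: step = 0, chars = '0'
After iteration 2: step = 1, chars = '01'
After iteration 3: step = 2, chars = '012'
After iteration 4: step = 3, chars = '0123'
Loop ends.

Final answer: '0123'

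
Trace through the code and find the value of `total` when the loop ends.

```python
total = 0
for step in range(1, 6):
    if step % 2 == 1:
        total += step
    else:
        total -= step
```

Let's trace through this code step by step.

Initialize: total = 0
Entering loop: for step in range(1, 6):
After iteration 1: step = 1, total = 1
After iteration 2: step = 2, total = -1
After iteration 3: step = 3, total = 2
After iteration 4: step = 4, total = -2
After iteration 5: step = 5, total = 3
Loop ends.

Final answer: 3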